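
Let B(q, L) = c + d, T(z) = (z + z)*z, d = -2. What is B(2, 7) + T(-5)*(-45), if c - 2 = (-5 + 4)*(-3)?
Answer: -2247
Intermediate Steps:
T(z) = 2*z² (T(z) = (2*z)*z = 2*z²)
c = 5 (c = 2 + (-5 + 4)*(-3) = 2 - 1*(-3) = 2 + 3 = 5)
B(q, L) = 3 (B(q, L) = 5 - 2 = 3)
B(2, 7) + T(-5)*(-45) = 3 + (2*(-5)²)*(-45) = 3 + (2*25)*(-45) = 3 + 50*(-45) = 3 - 2250 = -2247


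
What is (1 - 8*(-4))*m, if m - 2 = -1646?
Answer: -54252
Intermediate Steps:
m = -1644 (m = 2 - 1646 = -1644)
(1 - 8*(-4))*m = (1 - 8*(-4))*(-1644) = (1 + 32)*(-1644) = 33*(-1644) = -54252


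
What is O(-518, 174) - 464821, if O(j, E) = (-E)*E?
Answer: -495097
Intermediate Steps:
O(j, E) = -E²
O(-518, 174) - 464821 = -1*174² - 464821 = -1*30276 - 464821 = -30276 - 464821 = -495097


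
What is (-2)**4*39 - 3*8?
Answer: 600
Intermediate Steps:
(-2)**4*39 - 3*8 = 16*39 - 24 = 624 - 24 = 600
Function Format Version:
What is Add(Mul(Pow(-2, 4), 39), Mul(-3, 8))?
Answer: 600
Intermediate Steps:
Add(Mul(Pow(-2, 4), 39), Mul(-3, 8)) = Add(Mul(16, 39), -24) = Add(624, -24) = 600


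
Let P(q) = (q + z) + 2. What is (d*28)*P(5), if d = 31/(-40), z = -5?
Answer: -217/5 ≈ -43.400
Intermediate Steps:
d = -31/40 (d = 31*(-1/40) = -31/40 ≈ -0.77500)
P(q) = -3 + q (P(q) = (q - 5) + 2 = (-5 + q) + 2 = -3 + q)
(d*28)*P(5) = (-31/40*28)*(-3 + 5) = -217/10*2 = -217/5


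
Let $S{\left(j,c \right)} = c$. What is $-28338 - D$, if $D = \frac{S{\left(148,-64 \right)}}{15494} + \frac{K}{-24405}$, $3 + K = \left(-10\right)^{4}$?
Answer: $- \frac{5357660903111}{189065535} \approx -28338.0$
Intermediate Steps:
$K = 9997$ ($K = -3 + \left(-10\right)^{4} = -3 + 10000 = 9997$)
$D = - \frac{78227719}{189065535}$ ($D = - \frac{64}{15494} + \frac{9997}{-24405} = \left(-64\right) \frac{1}{15494} + 9997 \left(- \frac{1}{24405}\right) = - \frac{32}{7747} - \frac{9997}{24405} = - \frac{78227719}{189065535} \approx -0.41376$)
$-28338 - D = -28338 - - \frac{78227719}{189065535} = -28338 + \frac{78227719}{189065535} = - \frac{5357660903111}{189065535}$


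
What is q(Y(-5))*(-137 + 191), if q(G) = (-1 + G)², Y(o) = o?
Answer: 1944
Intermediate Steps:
q(Y(-5))*(-137 + 191) = (-1 - 5)²*(-137 + 191) = (-6)²*54 = 36*54 = 1944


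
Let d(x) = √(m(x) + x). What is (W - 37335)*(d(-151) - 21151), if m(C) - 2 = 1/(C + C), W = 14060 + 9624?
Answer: 288732301 - 13651*I*√13589698/302 ≈ 2.8873e+8 - 1.6663e+5*I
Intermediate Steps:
W = 23684
m(C) = 2 + 1/(2*C) (m(C) = 2 + 1/(C + C) = 2 + 1/(2*C))
d(x) = √(2 + x + 1/(2*x)) (d(x) = √((2 + 1/(2*x)) + x) = √(2 + x + 1/(2*x)))
(W - 37335)*(d(-151) - 21151) = (23684 - 37335)*(√(8 + 2/(-151) + 4*(-151))/2 - 21151) = -13651*(√(8 + 2*(-1/151) - 604)/2 - 21151) = -13651*(√(8 - 2/151 - 604)/2 - 21151) = -13651*(√(-89998/151)/2 - 21151) = -13651*((I*√13589698/151)/2 - 21151) = -13651*(I*√13589698/302 - 21151) = -13651*(-21151 + I*√13589698/302) = 288732301 - 13651*I*√13589698/302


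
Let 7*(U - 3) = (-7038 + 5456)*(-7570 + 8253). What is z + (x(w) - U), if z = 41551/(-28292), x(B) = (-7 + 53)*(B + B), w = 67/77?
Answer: 30584644571/198044 ≈ 1.5443e+5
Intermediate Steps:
w = 67/77 (w = 67*(1/77) = 67/77 ≈ 0.87013)
x(B) = 92*B (x(B) = 46*(2*B) = 92*B)
z = -41551/28292 (z = 41551*(-1/28292) = -41551/28292 ≈ -1.4686)
U = -154355 (U = 3 + ((-7038 + 5456)*(-7570 + 8253))/7 = 3 + (-1582*683)/7 = 3 + (⅐)*(-1080506) = 3 - 154358 = -154355)
z + (x(w) - U) = -41551/28292 + (92*(67/77) - 1*(-154355)) = -41551/28292 + (6164/77 + 154355) = -41551/28292 + 11891499/77 = 30584644571/198044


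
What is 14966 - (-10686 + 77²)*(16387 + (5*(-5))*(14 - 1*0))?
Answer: 76302975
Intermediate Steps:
14966 - (-10686 + 77²)*(16387 + (5*(-5))*(14 - 1*0)) = 14966 - (-10686 + 5929)*(16387 - 25*(14 + 0)) = 14966 - (-4757)*(16387 - 25*14) = 14966 - (-4757)*(16387 - 350) = 14966 - (-4757)*16037 = 14966 - 1*(-76288009) = 14966 + 76288009 = 76302975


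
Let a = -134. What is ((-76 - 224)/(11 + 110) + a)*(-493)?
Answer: 8141402/121 ≈ 67284.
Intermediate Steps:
((-76 - 224)/(11 + 110) + a)*(-493) = ((-76 - 224)/(11 + 110) - 134)*(-493) = (-300/121 - 134)*(-493) = -16514/121*(-493) = 8141402/121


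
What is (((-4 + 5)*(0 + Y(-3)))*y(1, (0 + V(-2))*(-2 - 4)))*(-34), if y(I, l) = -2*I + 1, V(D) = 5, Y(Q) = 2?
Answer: 68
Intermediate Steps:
y(I, l) = 1 - 2*I
(((-4 + 5)*(0 + Y(-3)))*y(1, (0 + V(-2))*(-2 - 4)))*(-34) = (((-4 + 5)*(0 + 2))*(1 - 2*1))*(-34) = ((1*2)*(1 - 2))*(-34) = (2*(-1))*(-34) = -2*(-34) = 68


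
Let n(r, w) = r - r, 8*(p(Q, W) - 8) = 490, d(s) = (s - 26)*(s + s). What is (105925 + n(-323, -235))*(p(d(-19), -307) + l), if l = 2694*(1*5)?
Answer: 5736580225/4 ≈ 1.4341e+9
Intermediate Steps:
d(s) = 2*s*(-26 + s) (d(s) = (-26 + s)*(2*s) = 2*s*(-26 + s))
p(Q, W) = 277/4 (p(Q, W) = 8 + (⅛)*490 = 8 + 245/4 = 277/4)
n(r, w) = 0
l = 13470 (l = 2694*5 = 13470)
(105925 + n(-323, -235))*(p(d(-19), -307) + l) = (105925 + 0)*(277/4 + 13470) = 105925*(54157/4) = 5736580225/4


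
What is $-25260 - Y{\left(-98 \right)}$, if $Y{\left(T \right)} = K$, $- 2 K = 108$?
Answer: $-25206$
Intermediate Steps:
$K = -54$ ($K = \left(- \frac{1}{2}\right) 108 = -54$)
$Y{\left(T \right)} = -54$
$-25260 - Y{\left(-98 \right)} = -25260 - -54 = -25260 + 54 = -25206$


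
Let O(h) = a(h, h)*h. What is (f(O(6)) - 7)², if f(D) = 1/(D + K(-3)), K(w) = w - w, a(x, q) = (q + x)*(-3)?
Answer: 2289169/46656 ≈ 49.065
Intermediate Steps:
a(x, q) = -3*q - 3*x
K(w) = 0
O(h) = -6*h² (O(h) = (-3*h - 3*h)*h = (-6*h)*h = -6*h²)
f(D) = 1/D (f(D) = 1/(D + 0) = 1/D)
(f(O(6)) - 7)² = (1/(-6*6²) - 7)² = (1/(-6*36) - 7)² = (1/(-216) - 7)² = (-1/216 - 7)² = (-1513/216)² = 2289169/46656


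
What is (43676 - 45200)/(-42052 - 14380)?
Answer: 381/14108 ≈ 0.027006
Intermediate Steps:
(43676 - 45200)/(-42052 - 14380) = -1524/(-56432) = -1524*(-1/56432) = 381/14108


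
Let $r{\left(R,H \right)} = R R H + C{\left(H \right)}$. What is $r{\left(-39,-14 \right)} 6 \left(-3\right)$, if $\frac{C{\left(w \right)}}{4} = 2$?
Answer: $383148$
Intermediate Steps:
$C{\left(w \right)} = 8$ ($C{\left(w \right)} = 4 \cdot 2 = 8$)
$r{\left(R,H \right)} = 8 + H R^{2}$ ($r{\left(R,H \right)} = R R H + 8 = R^{2} H + 8 = H R^{2} + 8 = 8 + H R^{2}$)
$r{\left(-39,-14 \right)} 6 \left(-3\right) = \left(8 - 14 \left(-39\right)^{2}\right) 6 \left(-3\right) = \left(8 - 21294\right) \left(-18\right) = \left(-21286\right) \left(-18\right) = 383148$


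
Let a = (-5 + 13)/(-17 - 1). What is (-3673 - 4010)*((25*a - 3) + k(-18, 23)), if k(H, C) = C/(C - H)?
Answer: 12805000/123 ≈ 1.0411e+5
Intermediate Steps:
a = -4/9 (a = 8/(-18) = 8*(-1/18) = -4/9 ≈ -0.44444)
(-3673 - 4010)*((25*a - 3) + k(-18, 23)) = (-3673 - 4010)*((25*(-4/9) - 3) + 23/(23 - 1*(-18))) = -7683*((-100/9 - 3) + 23/(23 + 18)) = -7683*(-127/9 + 23/41) = -7683*(-5000/369) = 12805000/123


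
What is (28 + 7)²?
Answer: 1225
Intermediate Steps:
(28 + 7)² = 35² = 1225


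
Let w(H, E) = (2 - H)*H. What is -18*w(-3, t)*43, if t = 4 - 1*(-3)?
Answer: 11610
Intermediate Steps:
t = 7 (t = 4 + 3 = 7)
w(H, E) = H*(2 - H)
-18*w(-3, t)*43 = -(-54)*(2 - 1*(-3))*43 = -(-54)*(2 + 3)*43 = -(-54)*5*43 = -18*(-15)*43 = 270*43 = 11610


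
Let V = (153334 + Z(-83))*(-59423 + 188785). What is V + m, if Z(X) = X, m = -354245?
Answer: 19824501617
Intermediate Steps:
V = 19824855862 (V = (153334 - 83)*(-59423 + 188785) = 153251*129362 = 19824855862)
V + m = 19824855862 - 354245 = 19824501617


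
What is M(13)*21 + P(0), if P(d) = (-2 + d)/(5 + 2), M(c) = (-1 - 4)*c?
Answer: -9557/7 ≈ -1365.3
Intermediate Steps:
M(c) = -5*c
P(d) = -2/7 + d/7 (P(d) = (-2 + d)/7 = (-2 + d)*(1/7) = -2/7 + d/7)
M(13)*21 + P(0) = -5*13*21 + (-2/7 + (1/7)*0) = -65*21 + (-2/7 + 0) = -1365 - 2/7 = -9557/7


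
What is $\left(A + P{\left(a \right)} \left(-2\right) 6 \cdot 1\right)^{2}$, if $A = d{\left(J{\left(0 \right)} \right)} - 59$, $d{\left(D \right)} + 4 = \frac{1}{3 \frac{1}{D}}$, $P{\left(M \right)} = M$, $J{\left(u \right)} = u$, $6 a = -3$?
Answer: $3249$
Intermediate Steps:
$a = - \frac{1}{2}$ ($a = \frac{1}{6} \left(-3\right) = - \frac{1}{2} \approx -0.5$)
$d{\left(D \right)} = -4 + \frac{D}{3}$ ($d{\left(D \right)} = -4 + \frac{1}{3 \frac{1}{D}} = -4 + \frac{D}{3}$)
$A = -63$ ($A = \left(-4 + \frac{1}{3} \cdot 0\right) - 59 = \left(-4 + 0\right) - 59 = -4 - 59 = -63$)
$\left(A + P{\left(a \right)} \left(-2\right) 6 \cdot 1\right)^{2} = \left(-63 + \left(- \frac{1}{2}\right) \left(-2\right) 6 \cdot 1\right)^{2} = \left(-63 + 1 \cdot 6 \cdot 1\right)^{2} = \left(-63 + 6 \cdot 1\right)^{2} = \left(-63 + 6\right)^{2} = \left(-57\right)^{2} = 3249$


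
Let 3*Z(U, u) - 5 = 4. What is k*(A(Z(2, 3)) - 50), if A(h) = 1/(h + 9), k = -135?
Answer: 26955/4 ≈ 6738.8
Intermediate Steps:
Z(U, u) = 3 (Z(U, u) = 5/3 + (⅓)*4 = 5/3 + 4/3 = 3)
A(h) = 1/(9 + h)
k*(A(Z(2, 3)) - 50) = -135*(1/(9 + 3) - 50) = -135*(1/12 - 50) = -135*(-599/12) = 26955/4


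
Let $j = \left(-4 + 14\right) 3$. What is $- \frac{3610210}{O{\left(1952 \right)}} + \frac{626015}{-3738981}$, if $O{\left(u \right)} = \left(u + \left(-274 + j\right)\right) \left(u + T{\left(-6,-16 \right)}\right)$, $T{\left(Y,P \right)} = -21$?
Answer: $- \frac{7781598358115}{6165856353594} \approx -1.262$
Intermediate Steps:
$j = 30$ ($j = 10 \cdot 3 = 30$)
$O{\left(u \right)} = \left(-244 + u\right) \left(-21 + u\right)$ ($O{\left(u \right)} = \left(u + \left(-274 + 30\right)\right) \left(u - 21\right) = \left(u - 244\right) \left(-21 + u\right) = \left(-244 + u\right) \left(-21 + u\right)$)
$- \frac{3610210}{O{\left(1952 \right)}} + \frac{626015}{-3738981} = - \frac{3610210}{5124 + 1952^{2} - 517280} + \frac{626015}{-3738981} = - \frac{3610210}{5124 + 3810304 - 517280} + 626015 \left(- \frac{1}{3738981}\right) = - \frac{3610210}{3298148} - \frac{626015}{3738981} = \left(-3610210\right) \frac{1}{3298148} - \frac{626015}{3738981} = - \frac{1805105}{1649074} - \frac{626015}{3738981} = - \frac{7781598358115}{6165856353594}$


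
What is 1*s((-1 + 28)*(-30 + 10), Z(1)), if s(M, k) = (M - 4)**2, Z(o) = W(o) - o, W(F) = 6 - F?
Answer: 295936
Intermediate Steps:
Z(o) = 6 - 2*o (Z(o) = (6 - o) - o = 6 - 2*o)
s(M, k) = (-4 + M)**2
1*s((-1 + 28)*(-30 + 10), Z(1)) = 1*(-4 + (-1 + 28)*(-30 + 10))**2 = 1*(-4 + 27*(-20))**2 = 1*(-4 - 540)**2 = 1*(-544)**2 = 1*295936 = 295936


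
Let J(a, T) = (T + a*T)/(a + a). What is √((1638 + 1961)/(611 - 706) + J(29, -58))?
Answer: I*√612655/95 ≈ 8.2392*I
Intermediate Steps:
J(a, T) = (T + T*a)/(2*a) (J(a, T) = (T + T*a)/((2*a)) = (T + T*a)*(1/(2*a)) = (T + T*a)/(2*a))
√((1638 + 1961)/(611 - 706) + J(29, -58)) = √((1638 + 1961)/(611 - 706) + (½)*(-58)*(1 + 29)/29) = √(3599/(-95) + (½)*(-58)*(1/29)*30) = √(3599*(-1/95) - 30) = √(-3599/95 - 30) = √(-6449/95) = I*√612655/95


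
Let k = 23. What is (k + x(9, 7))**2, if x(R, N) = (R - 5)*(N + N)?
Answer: 6241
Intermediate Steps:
x(R, N) = 2*N*(-5 + R) (x(R, N) = (-5 + R)*(2*N) = 2*N*(-5 + R))
(k + x(9, 7))**2 = (23 + 2*7*(-5 + 9))**2 = (23 + 2*7*4)**2 = (23 + 56)**2 = 79**2 = 6241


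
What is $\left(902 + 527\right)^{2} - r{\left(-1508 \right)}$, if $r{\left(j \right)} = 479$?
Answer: $2041562$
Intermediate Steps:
$\left(902 + 527\right)^{2} - r{\left(-1508 \right)} = \left(902 + 527\right)^{2} - 479 = 1429^{2} - 479 = 2042041 - 479 = 2041562$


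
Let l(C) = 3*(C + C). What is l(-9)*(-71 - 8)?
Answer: 4266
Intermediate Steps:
l(C) = 6*C (l(C) = 3*(2*C) = 6*C)
l(-9)*(-71 - 8) = (6*(-9))*(-71 - 8) = -54*(-79) = 4266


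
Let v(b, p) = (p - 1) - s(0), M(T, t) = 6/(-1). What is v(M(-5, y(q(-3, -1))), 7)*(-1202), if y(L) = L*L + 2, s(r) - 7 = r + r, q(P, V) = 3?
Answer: 1202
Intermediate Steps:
s(r) = 7 + 2*r (s(r) = 7 + (r + r) = 7 + 2*r)
y(L) = 2 + L² (y(L) = L² + 2 = 2 + L²)
M(T, t) = -6 (M(T, t) = 6*(-1) = -6)
v(b, p) = -8 + p (v(b, p) = (p - 1) - (7 + 2*0) = (-1 + p) - (7 + 0) = (-1 + p) - 1*7 = (-1 + p) - 7 = -8 + p)
v(M(-5, y(q(-3, -1))), 7)*(-1202) = (-8 + 7)*(-1202) = -1*(-1202) = 1202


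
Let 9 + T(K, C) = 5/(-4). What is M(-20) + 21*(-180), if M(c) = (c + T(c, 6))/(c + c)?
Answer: -604679/160 ≈ -3779.2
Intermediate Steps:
T(K, C) = -41/4 (T(K, C) = -9 + 5/(-4) = -9 + 5*(-¼) = -9 - 5/4 = -41/4)
M(c) = (-41/4 + c)/(2*c) (M(c) = (c - 41/4)/(c + c) = (-41/4 + c)/((2*c)) = (-41/4 + c)*(1/(2*c)) = (-41/4 + c)/(2*c))
M(-20) + 21*(-180) = (⅛)*(-41 + 4*(-20))/(-20) + 21*(-180) = (⅛)*(-1/20)*(-41 - 80) - 3780 = (⅛)*(-1/20)*(-121) - 3780 = 121/160 - 3780 = -604679/160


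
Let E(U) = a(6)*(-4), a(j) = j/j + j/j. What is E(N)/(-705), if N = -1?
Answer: 8/705 ≈ 0.011348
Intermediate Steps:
a(j) = 2 (a(j) = 1 + 1 = 2)
E(U) = -8 (E(U) = 2*(-4) = -8)
E(N)/(-705) = -8/(-705) = -8*(-1/705) = 8/705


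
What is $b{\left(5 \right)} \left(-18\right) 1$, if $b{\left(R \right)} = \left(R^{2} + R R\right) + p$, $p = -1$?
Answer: $-882$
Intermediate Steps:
$b{\left(R \right)} = -1 + 2 R^{2}$ ($b{\left(R \right)} = \left(R^{2} + R R\right) - 1 = \left(R^{2} + R^{2}\right) - 1 = 2 R^{2} - 1 = -1 + 2 R^{2}$)
$b{\left(5 \right)} \left(-18\right) 1 = \left(-1 + 2 \cdot 5^{2}\right) \left(-18\right) 1 = \left(-1 + 2 \cdot 25\right) \left(-18\right) 1 = \left(-1 + 50\right) \left(-18\right) 1 = 49 \left(-18\right) 1 = \left(-882\right) 1 = -882$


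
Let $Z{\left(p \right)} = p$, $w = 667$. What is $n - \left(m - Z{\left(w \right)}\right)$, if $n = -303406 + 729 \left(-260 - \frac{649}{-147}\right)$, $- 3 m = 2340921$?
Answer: $\frac{14271079}{49} \approx 2.9125 \cdot 10^{5}$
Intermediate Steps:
$m = -780307$ ($m = \left(- \frac{1}{3}\right) 2340921 = -780307$)
$n = - \frac{23996647}{49}$ ($n = -303406 + 729 \left(-260 - - \frac{649}{147}\right) = -303406 + 729 \left(-260 + \frac{649}{147}\right) = -303406 + 729 \left(- \frac{37571}{147}\right) = -303406 - \frac{9129753}{49} = - \frac{23996647}{49} \approx -4.8973 \cdot 10^{5}$)
$n - \left(m - Z{\left(w \right)}\right) = - \frac{23996647}{49} + \left(667 - -780307\right) = - \frac{23996647}{49} + \left(667 + 780307\right) = - \frac{23996647}{49} + 780974 = \frac{14271079}{49}$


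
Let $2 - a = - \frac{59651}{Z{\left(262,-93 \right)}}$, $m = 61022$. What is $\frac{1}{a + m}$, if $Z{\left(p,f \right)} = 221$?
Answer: $\frac{221}{13545955} \approx 1.6315 \cdot 10^{-5}$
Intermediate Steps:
$a = \frac{60093}{221}$ ($a = 2 - - \frac{59651}{221} = 2 + \frac{59651}{221} = \frac{60093}{221} \approx 271.91$)
$\frac{1}{a + m} = \frac{1}{\frac{60093}{221} + 61022} = \frac{1}{\frac{13545955}{221}} = \frac{221}{13545955}$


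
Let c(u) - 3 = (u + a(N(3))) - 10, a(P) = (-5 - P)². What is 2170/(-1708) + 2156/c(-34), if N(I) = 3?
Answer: 259467/2806 ≈ 92.469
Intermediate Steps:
c(u) = 57 + u (c(u) = 3 + ((u + (5 + 3)²) - 10) = 3 + ((u + 8²) - 10) = 3 + ((u + 64) - 10) = 3 + ((64 + u) - 10) = 3 + (54 + u) = 57 + u)
2170/(-1708) + 2156/c(-34) = 2170/(-1708) + 2156/(57 - 34) = 2170*(-1/1708) + 2156/23 = -155/122 + 2156*(1/23) = -155/122 + 2156/23 = 259467/2806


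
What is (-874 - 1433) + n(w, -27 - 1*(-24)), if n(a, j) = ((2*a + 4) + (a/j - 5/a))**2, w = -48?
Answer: 7956121/2304 ≈ 3453.2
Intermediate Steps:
n(a, j) = (4 - 5/a + 2*a + a/j)**2 (n(a, j) = ((4 + 2*a) + (-5/a + a/j))**2 = (4 - 5/a + 2*a + a/j)**2)
(-874 - 1433) + n(w, -27 - 1*(-24)) = (-874 - 1433) + ((-48)**2 - 5*(-27 - 1*(-24)) + 2*(-27 - 1*(-24))*(-48)**2 + 4*(-48)*(-27 - 1*(-24)))**2/((-48)**2*(-27 - 1*(-24))**2) = -2307 + (2304 - 5*(-27 + 24) + 2*(-27 + 24)*2304 + 4*(-48)*(-27 + 24))**2/(2304*(-27 + 24)**2) = -2307 + (1/2304)*(2304 - 5*(-3) + 2*(-3)*2304 + 4*(-48)*(-3))**2/(-3)**2 = -2307 + (1/2304)*(1/9)*(2304 + 15 - 13824 + 576)**2 = -2307 + (1/2304)*(1/9)*(-10929)**2 = -2307 + (1/2304)*(1/9)*119443041 = -2307 + 13271449/2304 = 7956121/2304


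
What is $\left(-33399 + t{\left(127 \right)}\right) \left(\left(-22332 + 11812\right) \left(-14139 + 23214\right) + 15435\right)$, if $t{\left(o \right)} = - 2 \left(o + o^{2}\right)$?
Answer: $6291439922715$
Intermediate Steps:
$t{\left(o \right)} = - 2 o - 2 o^{2}$
$\left(-33399 + t{\left(127 \right)}\right) \left(\left(-22332 + 11812\right) \left(-14139 + 23214\right) + 15435\right) = \left(-33399 - 254 \left(1 + 127\right)\right) \left(\left(-22332 + 11812\right) \left(-14139 + 23214\right) + 15435\right) = \left(-33399 - 254 \cdot 128\right) \left(\left(-10520\right) 9075 + 15435\right) = \left(-33399 - 32512\right) \left(-95469000 + 15435\right) = \left(-65911\right) \left(-95453565\right) = 6291439922715$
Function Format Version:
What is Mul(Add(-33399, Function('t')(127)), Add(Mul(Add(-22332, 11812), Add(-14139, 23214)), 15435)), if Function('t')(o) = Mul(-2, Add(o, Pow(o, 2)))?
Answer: 6291439922715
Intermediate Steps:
Function('t')(o) = Add(Mul(-2, o), Mul(-2, Pow(o, 2)))
Mul(Add(-33399, Function('t')(127)), Add(Mul(Add(-22332, 11812), Add(-14139, 23214)), 15435)) = Mul(Add(-33399, Mul(-2, 127, Add(1, 127))), Add(Mul(Add(-22332, 11812), Add(-14139, 23214)), 15435)) = Mul(Add(-33399, Mul(-2, 127, 128)), Add(Mul(-10520, 9075), 15435)) = Mul(Add(-33399, -32512), Add(-95469000, 15435)) = Mul(-65911, -95453565) = 6291439922715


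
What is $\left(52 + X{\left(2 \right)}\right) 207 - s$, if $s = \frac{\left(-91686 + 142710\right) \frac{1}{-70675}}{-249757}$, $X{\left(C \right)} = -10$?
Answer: $\frac{153462801475626}{17651575975} \approx 8694.0$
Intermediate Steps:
$s = \frac{51024}{17651575975}$ ($s = 51024 \left(- \frac{1}{70675}\right) \left(- \frac{1}{249757}\right) = \left(- \frac{51024}{70675}\right) \left(- \frac{1}{249757}\right) = \frac{51024}{17651575975} \approx 2.8906 \cdot 10^{-6}$)
$\left(52 + X{\left(2 \right)}\right) 207 - s = \left(52 - 10\right) 207 - \frac{51024}{17651575975} = 42 \cdot 207 - \frac{51024}{17651575975} = 8694 - \frac{51024}{17651575975} = \frac{153462801475626}{17651575975}$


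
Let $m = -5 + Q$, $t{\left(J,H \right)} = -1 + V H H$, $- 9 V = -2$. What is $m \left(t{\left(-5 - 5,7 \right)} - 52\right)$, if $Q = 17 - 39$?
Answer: $1137$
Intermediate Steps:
$V = \frac{2}{9}$ ($V = \left(- \frac{1}{9}\right) \left(-2\right) = \frac{2}{9} \approx 0.22222$)
$Q = -22$
$t{\left(J,H \right)} = -1 + \frac{2 H^{2}}{9}$ ($t{\left(J,H \right)} = -1 + \frac{2 H}{9} H = -1 + \frac{2 H^{2}}{9}$)
$m = -27$ ($m = -5 - 22 = -27$)
$m \left(t{\left(-5 - 5,7 \right)} - 52\right) = - 27 \left(\left(-1 + \frac{2 \cdot 7^{2}}{9}\right) - 52\right) = - 27 \left(\left(-1 + \frac{2}{9} \cdot 49\right) - 52\right) = - 27 \left(\left(-1 + \frac{98}{9}\right) - 52\right) = - 27 \left(\frac{89}{9} - 52\right) = \left(-27\right) \left(- \frac{379}{9}\right) = 1137$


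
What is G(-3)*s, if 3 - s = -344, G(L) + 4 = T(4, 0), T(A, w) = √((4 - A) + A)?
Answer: -694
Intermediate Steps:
T(A, w) = 2 (T(A, w) = √4 = 2)
G(L) = -2 (G(L) = -4 + 2 = -2)
s = 347 (s = 3 - 1*(-344) = 3 + 344 = 347)
G(-3)*s = -2*347 = -694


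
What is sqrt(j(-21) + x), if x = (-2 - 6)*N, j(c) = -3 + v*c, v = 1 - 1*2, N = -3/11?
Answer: sqrt(2442)/11 ≈ 4.4924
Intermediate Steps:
N = -3/11 (N = -3*1/11 = -3/11 ≈ -0.27273)
v = -1 (v = 1 - 2 = -1)
j(c) = -3 - c
x = 24/11 (x = (-2 - 6)*(-3/11) = -8*(-3/11) = 24/11 ≈ 2.1818)
sqrt(j(-21) + x) = sqrt((-3 - 1*(-21)) + 24/11) = sqrt((-3 + 21) + 24/11) = sqrt(18 + 24/11) = sqrt(222/11) = sqrt(2442)/11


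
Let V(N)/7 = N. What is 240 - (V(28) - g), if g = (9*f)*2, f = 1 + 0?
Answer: 62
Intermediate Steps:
V(N) = 7*N
f = 1
g = 18 (g = (9*1)*2 = 9*2 = 18)
240 - (V(28) - g) = 240 - (7*28 - 1*18) = 240 - (196 - 18) = 240 - 1*178 = 240 - 178 = 62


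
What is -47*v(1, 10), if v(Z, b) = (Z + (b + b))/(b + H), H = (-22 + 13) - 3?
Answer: 987/2 ≈ 493.50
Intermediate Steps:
H = -12 (H = -9 - 3 = -12)
v(Z, b) = (Z + 2*b)/(-12 + b) (v(Z, b) = (Z + (b + b))/(b - 12) = (Z + 2*b)/(-12 + b))
-47*v(1, 10) = -47*(1 + 2*10)/(-12 + 10) = -47*(1 + 20)/(-2) = -(-47)*21/2 = -47*(-21/2) = 987/2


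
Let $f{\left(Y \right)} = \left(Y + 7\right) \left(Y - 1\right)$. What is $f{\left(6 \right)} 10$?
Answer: $650$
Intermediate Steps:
$f{\left(Y \right)} = \left(-1 + Y\right) \left(7 + Y\right)$ ($f{\left(Y \right)} = \left(7 + Y\right) \left(-1 + Y\right) = \left(-1 + Y\right) \left(7 + Y\right)$)
$f{\left(6 \right)} 10 = \left(-7 + 6^{2} + 6 \cdot 6\right) 10 = \left(-7 + 36 + 36\right) 10 = 65 \cdot 10 = 650$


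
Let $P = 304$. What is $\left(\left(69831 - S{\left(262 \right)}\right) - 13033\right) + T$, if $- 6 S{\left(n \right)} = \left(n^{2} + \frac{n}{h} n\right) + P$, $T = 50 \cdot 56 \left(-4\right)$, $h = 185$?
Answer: $\frac{31718902}{555} \approx 57151.0$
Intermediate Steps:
$T = -11200$ ($T = 2800 \left(-4\right) = -11200$)
$S{\left(n \right)} = - \frac{152}{3} - \frac{31 n^{2}}{185}$ ($S{\left(n \right)} = - \frac{\left(n^{2} + \frac{n}{185} n\right) + 304}{6} = - \frac{\left(n^{2} + \frac{n^{2}}{185}\right) + 304}{6} = - \frac{\frac{186 n^{2}}{185} + 304}{6} = - \frac{304 + \frac{186 n^{2}}{185}}{6} = - \frac{152}{3} - \frac{31 n^{2}}{185}$)
$\left(\left(69831 - S{\left(262 \right)}\right) - 13033\right) + T = \left(\left(69831 - \left(- \frac{152}{3} - \frac{31 \cdot 262^{2}}{185}\right)\right) - 13033\right) - 11200 = \left(\left(69831 - \left(- \frac{152}{3} - \frac{2127964}{185}\right)\right) - 13033\right) - 11200 = \left(\left(69831 - - \frac{6412012}{555}\right) - 13033\right) - 11200 = \left(\left(69831 + \frac{6412012}{555}\right) - 13033\right) - 11200 = \left(\frac{45168217}{555} - 13033\right) - 11200 = \frac{37934902}{555} - 11200 = \frac{31718902}{555}$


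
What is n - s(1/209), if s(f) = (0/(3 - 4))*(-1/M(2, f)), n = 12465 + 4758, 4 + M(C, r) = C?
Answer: 17223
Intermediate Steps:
M(C, r) = -4 + C
n = 17223
s(f) = 0 (s(f) = (0/(3 - 4))*(-1/(-4 + 2)) = (0/(-1))*(-1/(-2)) = (-1*0)*(-1*(-½)) = 0*(½) = 0)
n - s(1/209) = 17223 - 1*0 = 17223 + 0 = 17223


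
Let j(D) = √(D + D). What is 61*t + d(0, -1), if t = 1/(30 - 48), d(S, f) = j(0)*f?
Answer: -61/18 ≈ -3.3889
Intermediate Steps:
j(D) = √2*√D (j(D) = √(2*D) = √2*√D)
d(S, f) = 0 (d(S, f) = (√2*√0)*f = (√2*0)*f = 0*f = 0)
t = -1/18 (t = 1/(-18) = -1/18 ≈ -0.055556)
61*t + d(0, -1) = 61*(-1/18) + 0 = -61/18 + 0 = -61/18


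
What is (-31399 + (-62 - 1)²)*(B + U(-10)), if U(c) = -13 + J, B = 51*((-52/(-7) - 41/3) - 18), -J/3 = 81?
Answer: 286506350/7 ≈ 4.0929e+7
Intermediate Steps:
J = -243 (J = -3*81 = -243)
B = -8653/7 (B = 51*((-52*(-⅐) - 41*⅓) - 18) = 51*((52/7 - 41/3) - 18) = 51*(-131/21 - 18) = 51*(-509/21) = -8653/7 ≈ -1236.1)
U(c) = -256 (U(c) = -13 - 243 = -256)
(-31399 + (-62 - 1)²)*(B + U(-10)) = (-31399 + (-62 - 1)²)*(-8653/7 - 256) = (-31399 + (-63)²)*(-10445/7) = (-31399 + 3969)*(-10445/7) = -27430*(-10445/7) = 286506350/7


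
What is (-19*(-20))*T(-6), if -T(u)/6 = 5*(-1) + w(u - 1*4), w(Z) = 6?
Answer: -2280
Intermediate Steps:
T(u) = -6 (T(u) = -6*(5*(-1) + 6) = -6*(-5 + 6) = -6*1 = -6)
(-19*(-20))*T(-6) = -19*(-20)*(-6) = 380*(-6) = -2280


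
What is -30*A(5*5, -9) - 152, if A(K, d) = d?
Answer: 118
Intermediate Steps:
-30*A(5*5, -9) - 152 = -30*(-9) - 152 = 270 - 152 = 118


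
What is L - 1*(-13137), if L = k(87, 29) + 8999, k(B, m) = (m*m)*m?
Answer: 46525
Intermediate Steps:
k(B, m) = m³ (k(B, m) = m²*m = m³)
L = 33388 (L = 29³ + 8999 = 24389 + 8999 = 33388)
L - 1*(-13137) = 33388 - 1*(-13137) = 33388 + 13137 = 46525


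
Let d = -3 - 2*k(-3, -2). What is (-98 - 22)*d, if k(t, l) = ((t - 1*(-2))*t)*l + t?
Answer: -1800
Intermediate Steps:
k(t, l) = t + l*t*(2 + t) (k(t, l) = ((t + 2)*t)*l + t = ((2 + t)*t)*l + t = (t*(2 + t))*l + t = l*t*(2 + t) + t = t + l*t*(2 + t))
d = 15 (d = -3 - (-6)*(1 + 2*(-2) - 2*(-3)) = -3 - (-6)*(1 - 4 + 6) = -3 - (-6)*3 = -3 - 2*(-9) = -3 + 18 = 15)
(-98 - 22)*d = (-98 - 22)*15 = -120*15 = -1800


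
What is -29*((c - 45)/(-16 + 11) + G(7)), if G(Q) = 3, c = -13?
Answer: -2117/5 ≈ -423.40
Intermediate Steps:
-29*((c - 45)/(-16 + 11) + G(7)) = -29*((-13 - 45)/(-16 + 11) + 3) = -29*(-58/(-5) + 3) = -29*(-58*(-⅕) + 3) = -29*(58/5 + 3) = -29*73/5 = -2117/5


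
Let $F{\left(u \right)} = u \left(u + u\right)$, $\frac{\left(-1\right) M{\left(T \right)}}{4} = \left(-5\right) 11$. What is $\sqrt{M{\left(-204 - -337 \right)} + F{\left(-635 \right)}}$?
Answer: $3 \sqrt{89630} \approx 898.15$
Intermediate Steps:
$M{\left(T \right)} = 220$ ($M{\left(T \right)} = - 4 \left(\left(-5\right) 11\right) = \left(-4\right) \left(-55\right) = 220$)
$F{\left(u \right)} = 2 u^{2}$ ($F{\left(u \right)} = u 2 u = 2 u^{2}$)
$\sqrt{M{\left(-204 - -337 \right)} + F{\left(-635 \right)}} = \sqrt{220 + 2 \left(-635\right)^{2}} = \sqrt{220 + 2 \cdot 403225} = \sqrt{220 + 806450} = \sqrt{806670} = 3 \sqrt{89630}$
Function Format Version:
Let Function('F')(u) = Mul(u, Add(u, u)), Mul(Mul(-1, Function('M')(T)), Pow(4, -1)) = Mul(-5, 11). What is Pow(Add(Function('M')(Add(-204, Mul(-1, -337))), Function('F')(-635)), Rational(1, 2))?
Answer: Mul(3, Pow(89630, Rational(1, 2))) ≈ 898.15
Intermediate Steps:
Function('M')(T) = 220 (Function('M')(T) = Mul(-4, Mul(-5, 11)) = Mul(-4, -55) = 220)
Function('F')(u) = Mul(2, Pow(u, 2)) (Function('F')(u) = Mul(u, Mul(2, u)) = Mul(2, Pow(u, 2)))
Pow(Add(Function('M')(Add(-204, Mul(-1, -337))), Function('F')(-635)), Rational(1, 2)) = Pow(Add(220, Mul(2, Pow(-635, 2))), Rational(1, 2)) = Pow(Add(220, Mul(2, 403225)), Rational(1, 2)) = Pow(Add(220, 806450), Rational(1, 2)) = Pow(806670, Rational(1, 2)) = Mul(3, Pow(89630, Rational(1, 2)))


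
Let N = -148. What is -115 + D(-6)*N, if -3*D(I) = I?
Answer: -411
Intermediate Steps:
D(I) = -I/3
-115 + D(-6)*N = -115 - ⅓*(-6)*(-148) = -115 + 2*(-148) = -115 - 296 = -411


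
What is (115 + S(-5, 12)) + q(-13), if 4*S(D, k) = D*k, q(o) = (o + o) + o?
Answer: 61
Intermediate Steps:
q(o) = 3*o (q(o) = 2*o + o = 3*o)
S(D, k) = D*k/4 (S(D, k) = (D*k)/4 = D*k/4)
(115 + S(-5, 12)) + q(-13) = (115 + (1/4)*(-5)*12) + 3*(-13) = (115 - 15) - 39 = 100 - 39 = 61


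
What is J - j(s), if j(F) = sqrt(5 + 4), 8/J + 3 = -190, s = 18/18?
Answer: -587/193 ≈ -3.0415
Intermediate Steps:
s = 1 (s = 18*(1/18) = 1)
J = -8/193 (J = 8/(-3 - 190) = 8/(-193) = 8*(-1/193) = -8/193 ≈ -0.041451)
j(F) = 3 (j(F) = sqrt(9) = 3)
J - j(s) = -8/193 - 1*3 = -8/193 - 3 = -587/193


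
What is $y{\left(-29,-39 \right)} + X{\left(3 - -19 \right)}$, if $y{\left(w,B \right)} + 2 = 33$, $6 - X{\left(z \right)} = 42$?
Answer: $-5$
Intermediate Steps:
$X{\left(z \right)} = -36$ ($X{\left(z \right)} = 6 - 42 = -36$)
$y{\left(w,B \right)} = 31$ ($y{\left(w,B \right)} = -2 + 33 = 31$)
$y{\left(-29,-39 \right)} + X{\left(3 - -19 \right)} = 31 - 36 = -5$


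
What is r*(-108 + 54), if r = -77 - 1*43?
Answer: 6480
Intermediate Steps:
r = -120 (r = -77 - 43 = -120)
r*(-108 + 54) = -120*(-108 + 54) = -120*(-54) = 6480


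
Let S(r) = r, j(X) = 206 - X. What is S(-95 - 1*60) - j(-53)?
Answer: -414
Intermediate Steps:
S(-95 - 1*60) - j(-53) = (-95 - 1*60) - (206 - 1*(-53)) = (-95 - 60) - (206 + 53) = -155 - 1*259 = -155 - 259 = -414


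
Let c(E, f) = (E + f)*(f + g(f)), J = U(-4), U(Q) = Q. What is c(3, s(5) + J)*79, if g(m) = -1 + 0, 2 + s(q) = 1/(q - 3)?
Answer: 5135/4 ≈ 1283.8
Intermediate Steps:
s(q) = -2 + 1/(-3 + q) (s(q) = -2 + 1/(q - 3) = -2 + 1/(-3 + q))
J = -4
g(m) = -1
c(E, f) = (-1 + f)*(E + f) (c(E, f) = (E + f)*(f - 1) = (E + f)*(-1 + f) = (-1 + f)*(E + f))
c(3, s(5) + J)*79 = (((7 - 2*5)/(-3 + 5) - 4)² - 1*3 - ((7 - 2*5)/(-3 + 5) - 4) + 3*((7 - 2*5)/(-3 + 5) - 4))*79 = (((7 - 10)/2 - 4)² - 3 - ((7 - 10)/2 - 4) + 3*((7 - 10)/2 - 4))*79 = (((½)*(-3) - 4)² - 3 - ((½)*(-3) - 4) + 3*((½)*(-3) - 4))*79 = ((-3/2 - 4)² - 3 - (-3/2 - 4) + 3*(-3/2 - 4))*79 = ((-11/2)² - 3 - 1*(-11/2) + 3*(-11/2))*79 = (121/4 - 3 + 11/2 - 33/2)*79 = (65/4)*79 = 5135/4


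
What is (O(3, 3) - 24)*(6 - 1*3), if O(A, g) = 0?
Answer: -72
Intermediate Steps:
(O(3, 3) - 24)*(6 - 1*3) = (0 - 24)*(6 - 1*3) = -24*(6 - 3) = -24*3 = -72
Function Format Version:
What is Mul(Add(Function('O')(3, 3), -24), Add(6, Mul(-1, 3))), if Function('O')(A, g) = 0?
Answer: -72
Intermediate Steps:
Mul(Add(Function('O')(3, 3), -24), Add(6, Mul(-1, 3))) = Mul(Add(0, -24), Add(6, Mul(-1, 3))) = Mul(-24, Add(6, -3)) = Mul(-24, 3) = -72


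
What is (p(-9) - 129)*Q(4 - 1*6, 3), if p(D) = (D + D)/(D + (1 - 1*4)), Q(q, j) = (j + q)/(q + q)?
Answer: 255/8 ≈ 31.875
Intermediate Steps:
Q(q, j) = (j + q)/(2*q) (Q(q, j) = (j + q)/((2*q)) = (j + q)*(1/(2*q)) = (j + q)/(2*q))
p(D) = 2*D/(-3 + D) (p(D) = (2*D)/(D + (1 - 4)) = (2*D)/(D - 3) = (2*D)/(-3 + D) = 2*D/(-3 + D))
(p(-9) - 129)*Q(4 - 1*6, 3) = (2*(-9)/(-3 - 9) - 129)*((3 + (4 - 1*6))/(2*(4 - 1*6))) = (2*(-9)/(-12) - 129)*((3 + (4 - 6))/(2*(4 - 6))) = (2*(-9)*(-1/12) - 129)*((1/2)*(3 - 2)/(-2)) = (3/2 - 129)*((1/2)*(-1/2)*1) = -255/2*(-1/4) = 255/8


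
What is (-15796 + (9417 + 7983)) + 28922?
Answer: 30526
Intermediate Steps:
(-15796 + (9417 + 7983)) + 28922 = (-15796 + 17400) + 28922 = 1604 + 28922 = 30526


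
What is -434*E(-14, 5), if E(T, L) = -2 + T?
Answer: 6944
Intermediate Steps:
-434*E(-14, 5) = -434*(-2 - 14) = -434*(-16) = 6944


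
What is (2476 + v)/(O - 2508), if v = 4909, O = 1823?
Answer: -1477/137 ≈ -10.781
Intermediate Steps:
(2476 + v)/(O - 2508) = (2476 + 4909)/(1823 - 2508) = 7385/(-685) = 7385*(-1/685) = -1477/137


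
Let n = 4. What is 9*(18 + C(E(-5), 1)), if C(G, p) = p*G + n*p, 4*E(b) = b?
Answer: 747/4 ≈ 186.75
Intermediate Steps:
E(b) = b/4
C(G, p) = 4*p + G*p (C(G, p) = p*G + 4*p = G*p + 4*p = 4*p + G*p)
9*(18 + C(E(-5), 1)) = 9*(18 + 1*(4 + (¼)*(-5))) = 9*(18 + 1*(4 - 5/4)) = 9*(18 + 1*(11/4)) = 9*(18 + 11/4) = 9*(83/4) = 747/4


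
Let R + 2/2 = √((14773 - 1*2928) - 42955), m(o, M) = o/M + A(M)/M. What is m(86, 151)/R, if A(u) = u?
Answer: -237/4697761 - 237*I*√31110/4697761 ≈ -5.045e-5 - 0.0088983*I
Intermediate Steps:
m(o, M) = 1 + o/M (m(o, M) = o/M + M/M = o/M + 1 = 1 + o/M)
R = -1 + I*√31110 (R = -1 + √((14773 - 1*2928) - 42955) = -1 + √((14773 - 2928) - 42955) = -1 + √(11845 - 42955) = -1 + √(-31110) = -1 + I*√31110 ≈ -1.0 + 176.38*I)
m(86, 151)/R = ((151 + 86)/151)/(-1 + I*√31110) = ((1/151)*237)/(-1 + I*√31110) = 237/(151*(-1 + I*√31110))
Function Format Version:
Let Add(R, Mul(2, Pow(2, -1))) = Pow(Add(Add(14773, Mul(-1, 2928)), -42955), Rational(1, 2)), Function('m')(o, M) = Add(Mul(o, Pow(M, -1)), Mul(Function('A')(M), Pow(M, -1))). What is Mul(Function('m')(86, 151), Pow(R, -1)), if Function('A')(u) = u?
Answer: Add(Rational(-237, 4697761), Mul(Rational(-237, 4697761), I, Pow(31110, Rational(1, 2)))) ≈ Add(-5.0450e-5, Mul(-0.0088983, I))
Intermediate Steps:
Function('m')(o, M) = Add(1, Mul(o, Pow(M, -1))) (Function('m')(o, M) = Add(Mul(o, Pow(M, -1)), Mul(M, Pow(M, -1))) = Add(Mul(o, Pow(M, -1)), 1) = Add(1, Mul(o, Pow(M, -1))))
R = Add(-1, Mul(I, Pow(31110, Rational(1, 2)))) (R = Add(-1, Pow(Add(Add(14773, Mul(-1, 2928)), -42955), Rational(1, 2))) = Add(-1, Pow(Add(Add(14773, -2928), -42955), Rational(1, 2))) = Add(-1, Pow(Add(11845, -42955), Rational(1, 2))) = Add(-1, Pow(-31110, Rational(1, 2))) = Add(-1, Mul(I, Pow(31110, Rational(1, 2)))) ≈ Add(-1.0000, Mul(176.38, I)))
Mul(Function('m')(86, 151), Pow(R, -1)) = Mul(Mul(Pow(151, -1), Add(151, 86)), Pow(Add(-1, Mul(I, Pow(31110, Rational(1, 2)))), -1)) = Mul(Mul(Rational(1, 151), 237), Pow(Add(-1, Mul(I, Pow(31110, Rational(1, 2)))), -1)) = Mul(Rational(237, 151), Pow(Add(-1, Mul(I, Pow(31110, Rational(1, 2)))), -1))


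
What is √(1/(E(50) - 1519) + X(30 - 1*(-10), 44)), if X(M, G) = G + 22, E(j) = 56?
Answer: √141262891/1463 ≈ 8.1240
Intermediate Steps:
X(M, G) = 22 + G
√(1/(E(50) - 1519) + X(30 - 1*(-10), 44)) = √(1/(56 - 1519) + (22 + 44)) = √(1/(-1463) + 66) = √(-1/1463 + 66) = √(96557/1463) = √141262891/1463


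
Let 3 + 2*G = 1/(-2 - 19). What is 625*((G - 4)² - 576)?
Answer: -150350000/441 ≈ -3.4093e+5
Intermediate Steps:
G = -32/21 (G = -3/2 + 1/(2*(-2 - 19)) = -3/2 + (½)/(-21) = -3/2 + (½)*(-1/21) = -3/2 - 1/42 = -32/21 ≈ -1.5238)
625*((G - 4)² - 576) = 625*((-32/21 - 4)² - 576) = 625*((-116/21)² - 576) = 625*(13456/441 - 576) = 625*(-240560/441) = -150350000/441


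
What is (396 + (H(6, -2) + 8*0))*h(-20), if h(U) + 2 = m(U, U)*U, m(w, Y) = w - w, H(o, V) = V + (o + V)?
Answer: -796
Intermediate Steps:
H(o, V) = o + 2*V (H(o, V) = V + (V + o) = o + 2*V)
m(w, Y) = 0
h(U) = -2 (h(U) = -2 + 0*U = -2 + 0 = -2)
(396 + (H(6, -2) + 8*0))*h(-20) = (396 + ((6 + 2*(-2)) + 8*0))*(-2) = (396 + ((6 - 4) + 0))*(-2) = (396 + (2 + 0))*(-2) = (396 + 2)*(-2) = 398*(-2) = -796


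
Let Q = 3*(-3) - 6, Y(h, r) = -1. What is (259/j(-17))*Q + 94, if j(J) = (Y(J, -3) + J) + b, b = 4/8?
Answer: 316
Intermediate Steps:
b = ½ (b = 4*(⅛) = ½ ≈ 0.50000)
Q = -15 (Q = -9 - 6 = -15)
j(J) = -½ + J (j(J) = (-1 + J) + ½ = -½ + J)
(259/j(-17))*Q + 94 = (259/(-½ - 17))*(-15) + 94 = (259/(-35/2))*(-15) + 94 = (259*(-2/35))*(-15) + 94 = -74/5*(-15) + 94 = 222 + 94 = 316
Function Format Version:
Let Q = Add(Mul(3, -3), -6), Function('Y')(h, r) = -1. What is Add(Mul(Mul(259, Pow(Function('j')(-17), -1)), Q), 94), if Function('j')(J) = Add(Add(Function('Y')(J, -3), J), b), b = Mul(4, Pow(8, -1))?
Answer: 316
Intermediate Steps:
b = Rational(1, 2) (b = Mul(4, Rational(1, 8)) = Rational(1, 2) ≈ 0.50000)
Q = -15 (Q = Add(-9, -6) = -15)
Function('j')(J) = Add(Rational(-1, 2), J) (Function('j')(J) = Add(Add(-1, J), Rational(1, 2)) = Add(Rational(-1, 2), J))
Add(Mul(Mul(259, Pow(Function('j')(-17), -1)), Q), 94) = Add(Mul(Mul(259, Pow(Add(Rational(-1, 2), -17), -1)), -15), 94) = Add(Mul(Mul(259, Pow(Rational(-35, 2), -1)), -15), 94) = Add(Mul(Mul(259, Rational(-2, 35)), -15), 94) = Add(Mul(Rational(-74, 5), -15), 94) = Add(222, 94) = 316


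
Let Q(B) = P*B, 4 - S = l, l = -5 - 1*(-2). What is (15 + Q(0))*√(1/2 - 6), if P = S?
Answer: 15*I*√22/2 ≈ 35.178*I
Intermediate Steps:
l = -3 (l = -5 + 2 = -3)
S = 7 (S = 4 - 1*(-3) = 4 + 3 = 7)
P = 7
Q(B) = 7*B
(15 + Q(0))*√(1/2 - 6) = (15 + 7*0)*√(1/2 - 6) = (15 + 0)*√(½ - 6) = 15*√(-11/2) = 15*(I*√22/2) = 15*I*√22/2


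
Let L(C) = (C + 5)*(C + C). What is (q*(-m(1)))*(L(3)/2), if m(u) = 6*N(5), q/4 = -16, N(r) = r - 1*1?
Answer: 36864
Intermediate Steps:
N(r) = -1 + r (N(r) = r - 1 = -1 + r)
L(C) = 2*C*(5 + C) (L(C) = (5 + C)*(2*C) = 2*C*(5 + C))
q = -64 (q = 4*(-16) = -64)
m(u) = 24 (m(u) = 6*(-1 + 5) = 6*4 = 24)
(q*(-m(1)))*(L(3)/2) = (-(-64)*24)*((2*3*(5 + 3))/2) = (-64*(-24))*((2*3*8)*(½)) = 1536*(48*(½)) = 1536*24 = 36864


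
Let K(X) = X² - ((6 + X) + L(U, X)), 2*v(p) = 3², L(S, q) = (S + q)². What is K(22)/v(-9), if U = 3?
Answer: -338/9 ≈ -37.556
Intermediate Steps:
v(p) = 9/2 (v(p) = (½)*3² = (½)*9 = 9/2)
K(X) = -6 + X² - X - (3 + X)² (K(X) = X² - ((6 + X) + (3 + X)²) = X² - (6 + X + (3 + X)²) = X² + (-6 - X - (3 + X)²) = -6 + X² - X - (3 + X)²)
K(22)/v(-9) = (-15 - 7*22)/(9/2) = (-15 - 154)*(2/9) = -169*2/9 = -338/9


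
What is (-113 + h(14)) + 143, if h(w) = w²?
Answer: 226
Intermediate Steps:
(-113 + h(14)) + 143 = (-113 + 14²) + 143 = (-113 + 196) + 143 = 83 + 143 = 226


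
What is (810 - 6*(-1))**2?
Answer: 665856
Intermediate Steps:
(810 - 6*(-1))**2 = (810 + 6)**2 = 816**2 = 665856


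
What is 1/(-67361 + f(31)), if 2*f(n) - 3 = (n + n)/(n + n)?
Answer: -1/67359 ≈ -1.4846e-5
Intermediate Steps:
f(n) = 2 (f(n) = 3/2 + ((n + n)/(n + n))/2 = 3/2 + ((2*n)/((2*n)))/2 = 3/2 + ((2*n)*(1/(2*n)))/2 = 3/2 + (½)*1 = 3/2 + ½ = 2)
1/(-67361 + f(31)) = 1/(-67361 + 2) = 1/(-67359) = -1/67359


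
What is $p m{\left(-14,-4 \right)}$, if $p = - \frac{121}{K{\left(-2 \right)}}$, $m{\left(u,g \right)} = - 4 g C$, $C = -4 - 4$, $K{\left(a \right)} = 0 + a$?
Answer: $-7744$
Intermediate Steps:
$K{\left(a \right)} = a$
$C = -8$
$m{\left(u,g \right)} = 32 g$ ($m{\left(u,g \right)} = - 4 g \left(-8\right) = 32 g$)
$p = \frac{121}{2}$ ($p = - \frac{121}{-2} = \left(-121\right) \left(- \frac{1}{2}\right) = \frac{121}{2} \approx 60.5$)
$p m{\left(-14,-4 \right)} = \frac{121 \cdot 32 \left(-4\right)}{2} = \frac{121}{2} \left(-128\right) = -7744$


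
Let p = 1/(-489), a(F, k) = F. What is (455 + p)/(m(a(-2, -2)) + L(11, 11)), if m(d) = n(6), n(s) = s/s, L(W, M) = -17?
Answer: -111247/3912 ≈ -28.437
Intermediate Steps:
p = -1/489 ≈ -0.0020450
n(s) = 1
m(d) = 1
(455 + p)/(m(a(-2, -2)) + L(11, 11)) = (455 - 1/489)/(1 - 17) = (222494/489)/(-16) = (222494/489)*(-1/16) = -111247/3912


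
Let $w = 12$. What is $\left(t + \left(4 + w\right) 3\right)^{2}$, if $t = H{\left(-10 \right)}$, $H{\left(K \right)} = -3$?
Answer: $2025$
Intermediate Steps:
$t = -3$
$\left(t + \left(4 + w\right) 3\right)^{2} = \left(-3 + \left(4 + 12\right) 3\right)^{2} = \left(-3 + 16 \cdot 3\right)^{2} = \left(-3 + 48\right)^{2} = 45^{2} = 2025$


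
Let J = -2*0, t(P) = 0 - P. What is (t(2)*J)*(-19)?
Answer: 0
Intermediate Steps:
t(P) = -P
J = 0
(t(2)*J)*(-19) = (-1*2*0)*(-19) = -2*0*(-19) = 0*(-19) = 0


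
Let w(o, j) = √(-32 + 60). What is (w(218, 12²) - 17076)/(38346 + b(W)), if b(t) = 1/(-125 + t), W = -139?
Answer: -4508064/10123343 + 528*√7/10123343 ≈ -0.44518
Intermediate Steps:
w(o, j) = 2*√7 (w(o, j) = √28 = 2*√7)
(w(218, 12²) - 17076)/(38346 + b(W)) = (2*√7 - 17076)/(38346 + 1/(-125 - 139)) = (-17076 + 2*√7)/(38346 + 1/(-264)) = (-17076 + 2*√7)/(38346 - 1/264) = (-17076 + 2*√7)/(10123343/264) = (-17076 + 2*√7)*(264/10123343) = -4508064/10123343 + 528*√7/10123343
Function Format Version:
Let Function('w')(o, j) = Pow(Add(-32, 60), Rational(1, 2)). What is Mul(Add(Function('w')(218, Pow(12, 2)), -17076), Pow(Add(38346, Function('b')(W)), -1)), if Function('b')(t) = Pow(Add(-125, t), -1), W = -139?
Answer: Add(Rational(-4508064, 10123343), Mul(Rational(528, 10123343), Pow(7, Rational(1, 2)))) ≈ -0.44518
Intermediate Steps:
Function('w')(o, j) = Mul(2, Pow(7, Rational(1, 2))) (Function('w')(o, j) = Pow(28, Rational(1, 2)) = Mul(2, Pow(7, Rational(1, 2))))
Mul(Add(Function('w')(218, Pow(12, 2)), -17076), Pow(Add(38346, Function('b')(W)), -1)) = Mul(Add(Mul(2, Pow(7, Rational(1, 2))), -17076), Pow(Add(38346, Pow(Add(-125, -139), -1)), -1)) = Mul(Add(-17076, Mul(2, Pow(7, Rational(1, 2)))), Pow(Add(38346, Pow(-264, -1)), -1)) = Mul(Add(-17076, Mul(2, Pow(7, Rational(1, 2)))), Pow(Add(38346, Rational(-1, 264)), -1)) = Mul(Add(-17076, Mul(2, Pow(7, Rational(1, 2)))), Pow(Rational(10123343, 264), -1)) = Mul(Add(-17076, Mul(2, Pow(7, Rational(1, 2)))), Rational(264, 10123343)) = Add(Rational(-4508064, 10123343), Mul(Rational(528, 10123343), Pow(7, Rational(1, 2))))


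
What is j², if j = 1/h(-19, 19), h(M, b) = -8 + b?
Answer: 1/121 ≈ 0.0082645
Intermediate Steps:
j = 1/11 (j = 1/(-8 + 19) = 1/11 ≈ 0.090909)
j² = (1/11)² = 1/121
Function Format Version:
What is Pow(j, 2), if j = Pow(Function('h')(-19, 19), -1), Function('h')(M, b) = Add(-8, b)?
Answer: Rational(1, 121) ≈ 0.0082645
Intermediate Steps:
j = Rational(1, 11) (j = Pow(Add(-8, 19), -1) = Pow(11, -1) = Rational(1, 11) ≈ 0.090909)
Pow(j, 2) = Pow(Rational(1, 11), 2) = Rational(1, 121)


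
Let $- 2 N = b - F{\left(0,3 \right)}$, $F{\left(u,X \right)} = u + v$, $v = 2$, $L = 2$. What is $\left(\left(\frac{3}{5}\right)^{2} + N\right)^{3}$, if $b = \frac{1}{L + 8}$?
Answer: $\frac{2248091}{1000000} \approx 2.2481$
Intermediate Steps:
$b = \frac{1}{10}$ ($b = \frac{1}{2 + 8} = \frac{1}{10} \approx 0.1$)
$F{\left(u,X \right)} = 2 + u$ ($F{\left(u,X \right)} = u + 2 = 2 + u$)
$N = \frac{19}{20}$ ($N = - \frac{\frac{1}{10} - \left(2 + 0\right)}{2} = - \frac{\frac{1}{10} - 2}{2} = \left(- \frac{1}{2}\right) \left(- \frac{19}{10}\right) = \frac{19}{20} \approx 0.95$)
$\left(\left(\frac{3}{5}\right)^{2} + N\right)^{3} = \left(\left(\frac{3}{5}\right)^{2} + \frac{19}{20}\right)^{3} = \left(\frac{9}{25} + \frac{19}{20}\right)^{3} = \left(\frac{131}{100}\right)^{3} = \frac{2248091}{1000000}$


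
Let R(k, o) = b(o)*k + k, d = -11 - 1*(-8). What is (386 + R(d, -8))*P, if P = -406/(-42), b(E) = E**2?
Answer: 5539/3 ≈ 1846.3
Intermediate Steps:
d = -3 (d = -11 + 8 = -3)
P = 29/3 (P = -406*(-1/42) = 29/3 ≈ 9.6667)
R(k, o) = k + k*o**2 (R(k, o) = o**2*k + k = k*o**2 + k = k + k*o**2)
(386 + R(d, -8))*P = (386 - 3*(1 + (-8)**2))*(29/3) = (386 - 3*(1 + 64))*(29/3) = (386 - 3*65)*(29/3) = (386 - 195)*(29/3) = 191*(29/3) = 5539/3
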